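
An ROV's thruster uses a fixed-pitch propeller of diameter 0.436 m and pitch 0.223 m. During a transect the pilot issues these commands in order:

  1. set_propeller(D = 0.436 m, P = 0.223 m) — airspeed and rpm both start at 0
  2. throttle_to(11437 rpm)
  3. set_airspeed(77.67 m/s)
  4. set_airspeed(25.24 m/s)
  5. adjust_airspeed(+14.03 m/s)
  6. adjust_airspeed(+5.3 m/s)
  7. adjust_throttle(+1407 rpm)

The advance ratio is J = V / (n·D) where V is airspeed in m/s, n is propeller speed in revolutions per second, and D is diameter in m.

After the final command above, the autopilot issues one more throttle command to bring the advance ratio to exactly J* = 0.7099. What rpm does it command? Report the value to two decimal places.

set_propeller: D = 0.436 m, P = 0.223 m (p = P/D = 0.511468); state ← (V=0, rpm=0)
throttle_to(11437): rpm ← 11437
set_airspeed(77.67): V ← 77.67 m/s
set_airspeed(25.24): V ← 25.24 m/s
adjust_airspeed(+14.03): V ← 25.24 +14.03 = 39.27 m/s
adjust_airspeed(+5.3): V ← 39.27 +5.3 = 44.57 m/s
adjust_throttle(+1407): rpm ← 11437 +1407 = 12844
final state: V = 44.57 m/s, rpm = 12844 → n = rpm/60 = 214.066667 rev/s
target J* = 0.7099; solve J* = V/(n·D) for n: n = V/(J*·D) = 44.57/(0.7099 × 0.436) = 143.998832 rev/s
rpm = 60·n = 8639.929904

rpm = 8639.93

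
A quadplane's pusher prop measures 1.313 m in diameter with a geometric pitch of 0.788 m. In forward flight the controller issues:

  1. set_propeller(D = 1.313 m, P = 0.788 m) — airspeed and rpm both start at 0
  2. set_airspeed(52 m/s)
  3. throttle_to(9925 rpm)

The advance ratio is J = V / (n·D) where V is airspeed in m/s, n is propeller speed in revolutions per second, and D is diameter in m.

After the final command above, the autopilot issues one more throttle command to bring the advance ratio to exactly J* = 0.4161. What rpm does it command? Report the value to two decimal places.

set_propeller: D = 1.313 m, P = 0.788 m (p = P/D = 0.600152); state ← (V=0, rpm=0)
set_airspeed(52): V ← 52 m/s
throttle_to(9925): rpm ← 9925
final state: V = 52 m/s, rpm = 9925 → n = rpm/60 = 165.416667 rev/s
target J* = 0.4161; solve J* = V/(n·D) for n: n = V/(J*·D) = 52/(0.4161 × 1.313) = 95.178948 rev/s
rpm = 60·n = 5710.736899

rpm = 5710.74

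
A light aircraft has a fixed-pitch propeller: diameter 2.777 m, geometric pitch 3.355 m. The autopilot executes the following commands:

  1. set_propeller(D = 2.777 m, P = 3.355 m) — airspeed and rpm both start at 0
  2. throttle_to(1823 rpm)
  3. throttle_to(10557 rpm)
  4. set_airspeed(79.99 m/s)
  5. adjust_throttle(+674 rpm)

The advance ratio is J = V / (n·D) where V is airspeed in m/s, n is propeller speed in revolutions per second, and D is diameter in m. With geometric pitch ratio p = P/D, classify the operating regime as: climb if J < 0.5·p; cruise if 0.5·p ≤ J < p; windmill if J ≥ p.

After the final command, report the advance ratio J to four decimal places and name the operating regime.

J = 0.1539, regime = climb

set_propeller: D = 2.777 m, P = 3.355 m (p = P/D = 1.208138); state ← (V=0, rpm=0)
throttle_to(1823): rpm ← 1823
throttle_to(10557): rpm ← 10557
set_airspeed(79.99): V ← 79.99 m/s
adjust_throttle(+674): rpm ← 10557 +674 = 11231
final state: V = 79.99 m/s, rpm = 11231 → n = rpm/60 = 187.183333 rev/s
J = V / (n·D) = 79.99 / (187.183333 × 2.777) = 0.153884
regime bands: climb J<0.6041 | cruise [0.6041, 1.2081) | windmill J≥1.2081
J = 0.1539 → climb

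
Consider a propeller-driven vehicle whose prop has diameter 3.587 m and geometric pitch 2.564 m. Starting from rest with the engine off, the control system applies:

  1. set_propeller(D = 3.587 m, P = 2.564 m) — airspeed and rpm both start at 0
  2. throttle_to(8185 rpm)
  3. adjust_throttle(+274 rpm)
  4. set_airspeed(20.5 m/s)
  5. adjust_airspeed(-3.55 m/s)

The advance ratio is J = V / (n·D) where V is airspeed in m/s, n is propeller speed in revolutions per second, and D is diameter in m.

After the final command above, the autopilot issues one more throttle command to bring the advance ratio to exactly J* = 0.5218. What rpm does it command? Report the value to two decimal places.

set_propeller: D = 3.587 m, P = 2.564 m (p = P/D = 0.714803); state ← (V=0, rpm=0)
throttle_to(8185): rpm ← 8185
adjust_throttle(+274): rpm ← 8185 +274 = 8459
set_airspeed(20.5): V ← 20.5 m/s
adjust_airspeed(-3.55): V ← 20.5 -3.55 = 16.95 m/s
final state: V = 16.95 m/s, rpm = 8459 → n = rpm/60 = 140.983333 rev/s
target J* = 0.5218; solve J* = V/(n·D) for n: n = V/(J*·D) = 16.95/(0.5218 × 3.587) = 9.055955 rev/s
rpm = 60·n = 543.357294

rpm = 543.36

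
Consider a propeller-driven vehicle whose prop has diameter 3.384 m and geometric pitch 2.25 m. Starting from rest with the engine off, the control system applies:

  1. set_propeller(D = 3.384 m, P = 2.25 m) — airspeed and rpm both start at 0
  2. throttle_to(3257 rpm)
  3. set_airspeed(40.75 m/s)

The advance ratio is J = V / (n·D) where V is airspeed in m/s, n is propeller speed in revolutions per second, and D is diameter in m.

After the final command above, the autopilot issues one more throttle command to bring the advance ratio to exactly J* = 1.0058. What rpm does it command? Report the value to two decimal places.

rpm = 718.35

set_propeller: D = 3.384 m, P = 2.25 m (p = P/D = 0.664894); state ← (V=0, rpm=0)
throttle_to(3257): rpm ← 3257
set_airspeed(40.75): V ← 40.75 m/s
final state: V = 40.75 m/s, rpm = 3257 → n = rpm/60 = 54.283333 rev/s
target J* = 1.0058; solve J* = V/(n·D) for n: n = V/(J*·D) = 40.75/(1.0058 × 3.384) = 11.972522 rev/s
rpm = 60·n = 718.351293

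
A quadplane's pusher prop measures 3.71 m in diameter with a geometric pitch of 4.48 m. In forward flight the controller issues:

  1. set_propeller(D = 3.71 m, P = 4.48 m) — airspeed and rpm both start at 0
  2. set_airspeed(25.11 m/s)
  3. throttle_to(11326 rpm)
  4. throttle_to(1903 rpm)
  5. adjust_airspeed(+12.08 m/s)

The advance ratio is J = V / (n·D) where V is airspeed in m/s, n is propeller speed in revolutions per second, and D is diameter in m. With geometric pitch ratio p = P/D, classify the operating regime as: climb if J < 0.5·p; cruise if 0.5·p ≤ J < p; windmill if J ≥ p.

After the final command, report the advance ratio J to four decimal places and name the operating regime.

J = 0.3161, regime = climb

set_propeller: D = 3.71 m, P = 4.48 m (p = P/D = 1.207547); state ← (V=0, rpm=0)
set_airspeed(25.11): V ← 25.11 m/s
throttle_to(11326): rpm ← 11326
throttle_to(1903): rpm ← 1903
adjust_airspeed(+12.08): V ← 25.11 +12.08 = 37.19 m/s
final state: V = 37.19 m/s, rpm = 1903 → n = rpm/60 = 31.716667 rev/s
J = V / (n·D) = 37.19 / (31.716667 × 3.71) = 0.316057
regime bands: climb J<0.6038 | cruise [0.6038, 1.2075) | windmill J≥1.2075
J = 0.3161 → climb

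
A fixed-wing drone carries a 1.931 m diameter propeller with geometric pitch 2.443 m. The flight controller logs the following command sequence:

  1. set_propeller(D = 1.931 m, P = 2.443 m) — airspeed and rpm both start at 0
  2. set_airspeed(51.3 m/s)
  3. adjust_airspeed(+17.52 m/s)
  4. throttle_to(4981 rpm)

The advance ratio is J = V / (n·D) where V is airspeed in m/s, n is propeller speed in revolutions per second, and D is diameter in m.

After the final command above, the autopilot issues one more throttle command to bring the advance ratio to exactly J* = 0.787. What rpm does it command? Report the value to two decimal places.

rpm = 2717.12

set_propeller: D = 1.931 m, P = 2.443 m (p = P/D = 1.265148); state ← (V=0, rpm=0)
set_airspeed(51.3): V ← 51.3 m/s
adjust_airspeed(+17.52): V ← 51.3 +17.52 = 68.82 m/s
throttle_to(4981): rpm ← 4981
final state: V = 68.82 m/s, rpm = 4981 → n = rpm/60 = 83.016667 rev/s
target J* = 0.787; solve J* = V/(n·D) for n: n = V/(J*·D) = 68.82/(0.787 × 1.931) = 45.285343 rev/s
rpm = 60·n = 2717.120584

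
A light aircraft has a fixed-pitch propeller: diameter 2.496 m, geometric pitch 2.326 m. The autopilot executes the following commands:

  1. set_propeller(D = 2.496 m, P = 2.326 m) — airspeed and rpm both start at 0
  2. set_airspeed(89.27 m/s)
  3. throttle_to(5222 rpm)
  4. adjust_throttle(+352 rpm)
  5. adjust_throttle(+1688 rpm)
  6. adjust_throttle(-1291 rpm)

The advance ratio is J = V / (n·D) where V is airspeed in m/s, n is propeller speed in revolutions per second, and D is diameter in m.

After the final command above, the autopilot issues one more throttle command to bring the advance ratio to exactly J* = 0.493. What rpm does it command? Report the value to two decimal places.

rpm = 4352.77

set_propeller: D = 2.496 m, P = 2.326 m (p = P/D = 0.931891); state ← (V=0, rpm=0)
set_airspeed(89.27): V ← 89.27 m/s
throttle_to(5222): rpm ← 5222
adjust_throttle(+352): rpm ← 5222 +352 = 5574
adjust_throttle(+1688): rpm ← 5574 +1688 = 7262
adjust_throttle(-1291): rpm ← 7262 -1291 = 5971
final state: V = 89.27 m/s, rpm = 5971 → n = rpm/60 = 99.516667 rev/s
target J* = 0.493; solve J* = V/(n·D) for n: n = V/(J*·D) = 89.27/(0.493 × 2.496) = 72.546094 rev/s
rpm = 60·n = 4352.765642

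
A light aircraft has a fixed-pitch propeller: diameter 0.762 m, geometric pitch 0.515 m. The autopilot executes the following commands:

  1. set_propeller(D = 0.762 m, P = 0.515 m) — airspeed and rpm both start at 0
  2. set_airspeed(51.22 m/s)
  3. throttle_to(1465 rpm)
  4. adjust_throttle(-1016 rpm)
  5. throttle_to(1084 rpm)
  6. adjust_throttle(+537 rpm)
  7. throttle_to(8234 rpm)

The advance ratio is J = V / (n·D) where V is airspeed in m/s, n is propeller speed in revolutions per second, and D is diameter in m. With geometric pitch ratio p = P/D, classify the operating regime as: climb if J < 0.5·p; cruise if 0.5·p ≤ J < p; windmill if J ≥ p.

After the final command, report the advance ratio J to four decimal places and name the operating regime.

J = 0.4898, regime = cruise

set_propeller: D = 0.762 m, P = 0.515 m (p = P/D = 0.675853); state ← (V=0, rpm=0)
set_airspeed(51.22): V ← 51.22 m/s
throttle_to(1465): rpm ← 1465
adjust_throttle(-1016): rpm ← 1465 -1016 = 449
throttle_to(1084): rpm ← 1084
adjust_throttle(+537): rpm ← 1084 +537 = 1621
throttle_to(8234): rpm ← 8234
final state: V = 51.22 m/s, rpm = 8234 → n = rpm/60 = 137.233333 rev/s
J = V / (n·D) = 51.22 / (137.233333 × 0.762) = 0.489807
regime bands: climb J<0.3379 | cruise [0.3379, 0.6759) | windmill J≥0.6759
J = 0.4898 → cruise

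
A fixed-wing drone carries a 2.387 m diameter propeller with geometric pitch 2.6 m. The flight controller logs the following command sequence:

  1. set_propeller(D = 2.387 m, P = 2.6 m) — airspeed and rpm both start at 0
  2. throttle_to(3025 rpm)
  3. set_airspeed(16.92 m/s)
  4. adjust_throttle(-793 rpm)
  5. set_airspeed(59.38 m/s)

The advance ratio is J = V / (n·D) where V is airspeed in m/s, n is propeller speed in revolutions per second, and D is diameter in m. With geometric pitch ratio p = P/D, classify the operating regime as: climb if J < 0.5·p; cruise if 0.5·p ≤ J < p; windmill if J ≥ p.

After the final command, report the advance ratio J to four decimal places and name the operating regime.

set_propeller: D = 2.387 m, P = 2.6 m (p = P/D = 1.089233); state ← (V=0, rpm=0)
throttle_to(3025): rpm ← 3025
set_airspeed(16.92): V ← 16.92 m/s
adjust_throttle(-793): rpm ← 3025 -793 = 2232
set_airspeed(59.38): V ← 59.38 m/s
final state: V = 59.38 m/s, rpm = 2232 → n = rpm/60 = 37.200000 rev/s
J = V / (n·D) = 59.38 / (37.200000 × 2.387) = 0.668721
regime bands: climb J<0.5446 | cruise [0.5446, 1.0892) | windmill J≥1.0892
J = 0.6687 → cruise

J = 0.6687, regime = cruise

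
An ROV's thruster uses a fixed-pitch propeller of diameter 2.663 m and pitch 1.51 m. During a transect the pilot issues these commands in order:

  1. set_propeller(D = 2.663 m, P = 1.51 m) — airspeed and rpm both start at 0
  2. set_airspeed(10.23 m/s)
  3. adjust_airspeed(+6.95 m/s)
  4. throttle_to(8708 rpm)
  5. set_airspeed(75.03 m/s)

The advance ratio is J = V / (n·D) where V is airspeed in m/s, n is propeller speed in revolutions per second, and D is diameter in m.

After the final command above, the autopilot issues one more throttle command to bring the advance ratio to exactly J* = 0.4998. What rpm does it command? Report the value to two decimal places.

rpm = 3382.35

set_propeller: D = 2.663 m, P = 1.51 m (p = P/D = 0.567030); state ← (V=0, rpm=0)
set_airspeed(10.23): V ← 10.23 m/s
adjust_airspeed(+6.95): V ← 10.23 +6.95 = 17.18 m/s
throttle_to(8708): rpm ← 8708
set_airspeed(75.03): V ← 75.03 m/s
final state: V = 75.03 m/s, rpm = 8708 → n = rpm/60 = 145.133333 rev/s
target J* = 0.4998; solve J* = V/(n·D) for n: n = V/(J*·D) = 75.03/(0.4998 × 2.663) = 56.372530 rev/s
rpm = 60·n = 3382.351814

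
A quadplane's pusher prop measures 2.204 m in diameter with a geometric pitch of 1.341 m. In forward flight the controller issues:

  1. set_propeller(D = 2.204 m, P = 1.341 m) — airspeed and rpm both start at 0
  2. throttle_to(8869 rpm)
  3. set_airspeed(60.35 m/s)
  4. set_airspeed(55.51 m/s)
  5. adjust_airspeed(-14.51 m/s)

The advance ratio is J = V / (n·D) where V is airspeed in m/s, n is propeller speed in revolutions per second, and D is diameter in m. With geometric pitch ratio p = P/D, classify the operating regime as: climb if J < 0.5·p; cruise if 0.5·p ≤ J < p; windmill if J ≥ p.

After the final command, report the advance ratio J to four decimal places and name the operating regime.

set_propeller: D = 2.204 m, P = 1.341 m (p = P/D = 0.608439); state ← (V=0, rpm=0)
throttle_to(8869): rpm ← 8869
set_airspeed(60.35): V ← 60.35 m/s
set_airspeed(55.51): V ← 55.51 m/s
adjust_airspeed(-14.51): V ← 55.51 -14.51 = 41 m/s
final state: V = 41 m/s, rpm = 8869 → n = rpm/60 = 147.816667 rev/s
J = V / (n·D) = 41 / (147.816667 × 2.204) = 0.125849
regime bands: climb J<0.3042 | cruise [0.3042, 0.6084) | windmill J≥0.6084
J = 0.1258 → climb

J = 0.1258, regime = climb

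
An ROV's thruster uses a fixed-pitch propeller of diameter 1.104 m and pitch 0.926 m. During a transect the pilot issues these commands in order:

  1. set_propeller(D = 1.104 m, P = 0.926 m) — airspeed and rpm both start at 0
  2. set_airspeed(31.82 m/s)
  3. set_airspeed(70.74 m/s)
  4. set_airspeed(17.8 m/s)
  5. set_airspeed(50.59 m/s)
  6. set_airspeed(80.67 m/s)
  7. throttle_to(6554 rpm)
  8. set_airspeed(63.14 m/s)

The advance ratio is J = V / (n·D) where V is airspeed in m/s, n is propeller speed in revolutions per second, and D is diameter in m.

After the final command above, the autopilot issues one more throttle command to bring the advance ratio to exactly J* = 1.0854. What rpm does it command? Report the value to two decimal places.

rpm = 3161.53

set_propeller: D = 1.104 m, P = 0.926 m (p = P/D = 0.838768); state ← (V=0, rpm=0)
set_airspeed(31.82): V ← 31.82 m/s
set_airspeed(70.74): V ← 70.74 m/s
set_airspeed(17.8): V ← 17.8 m/s
set_airspeed(50.59): V ← 50.59 m/s
set_airspeed(80.67): V ← 80.67 m/s
throttle_to(6554): rpm ← 6554
set_airspeed(63.14): V ← 63.14 m/s
final state: V = 63.14 m/s, rpm = 6554 → n = rpm/60 = 109.233333 rev/s
target J* = 1.0854; solve J* = V/(n·D) for n: n = V/(J*·D) = 63.14/(1.0854 × 1.104) = 52.692122 rev/s
rpm = 60·n = 3161.527307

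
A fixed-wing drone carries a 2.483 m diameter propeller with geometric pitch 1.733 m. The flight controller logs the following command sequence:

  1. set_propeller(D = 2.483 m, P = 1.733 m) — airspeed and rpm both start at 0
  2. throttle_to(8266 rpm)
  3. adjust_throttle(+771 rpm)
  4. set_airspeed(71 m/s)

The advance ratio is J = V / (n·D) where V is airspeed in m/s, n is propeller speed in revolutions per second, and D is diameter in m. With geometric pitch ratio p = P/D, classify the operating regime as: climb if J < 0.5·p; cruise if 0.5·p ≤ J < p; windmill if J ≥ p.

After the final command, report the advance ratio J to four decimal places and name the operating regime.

J = 0.1898, regime = climb

set_propeller: D = 2.483 m, P = 1.733 m (p = P/D = 0.697946); state ← (V=0, rpm=0)
throttle_to(8266): rpm ← 8266
adjust_throttle(+771): rpm ← 8266 +771 = 9037
set_airspeed(71): V ← 71 m/s
final state: V = 71 m/s, rpm = 9037 → n = rpm/60 = 150.616667 rev/s
J = V / (n·D) = 71 / (150.616667 × 2.483) = 0.189849
regime bands: climb J<0.3490 | cruise [0.3490, 0.6979) | windmill J≥0.6979
J = 0.1898 → climb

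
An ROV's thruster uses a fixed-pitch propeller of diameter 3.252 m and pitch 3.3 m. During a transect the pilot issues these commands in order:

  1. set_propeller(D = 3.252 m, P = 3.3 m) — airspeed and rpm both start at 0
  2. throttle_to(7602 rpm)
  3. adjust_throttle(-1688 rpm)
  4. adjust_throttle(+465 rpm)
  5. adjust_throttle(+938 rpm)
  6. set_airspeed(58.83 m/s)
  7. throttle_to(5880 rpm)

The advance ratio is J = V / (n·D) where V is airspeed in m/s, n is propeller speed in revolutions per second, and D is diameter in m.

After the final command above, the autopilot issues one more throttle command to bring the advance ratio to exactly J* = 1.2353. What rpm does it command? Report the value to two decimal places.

set_propeller: D = 3.252 m, P = 3.3 m (p = P/D = 1.014760); state ← (V=0, rpm=0)
throttle_to(7602): rpm ← 7602
adjust_throttle(-1688): rpm ← 7602 -1688 = 5914
adjust_throttle(+465): rpm ← 5914 +465 = 6379
adjust_throttle(+938): rpm ← 6379 +938 = 7317
set_airspeed(58.83): V ← 58.83 m/s
throttle_to(5880): rpm ← 5880
final state: V = 58.83 m/s, rpm = 5880 → n = rpm/60 = 98.000000 rev/s
target J* = 1.2353; solve J* = V/(n·D) for n: n = V/(J*·D) = 58.83/(1.2353 × 3.252) = 14.644545 rev/s
rpm = 60·n = 878.672674

rpm = 878.67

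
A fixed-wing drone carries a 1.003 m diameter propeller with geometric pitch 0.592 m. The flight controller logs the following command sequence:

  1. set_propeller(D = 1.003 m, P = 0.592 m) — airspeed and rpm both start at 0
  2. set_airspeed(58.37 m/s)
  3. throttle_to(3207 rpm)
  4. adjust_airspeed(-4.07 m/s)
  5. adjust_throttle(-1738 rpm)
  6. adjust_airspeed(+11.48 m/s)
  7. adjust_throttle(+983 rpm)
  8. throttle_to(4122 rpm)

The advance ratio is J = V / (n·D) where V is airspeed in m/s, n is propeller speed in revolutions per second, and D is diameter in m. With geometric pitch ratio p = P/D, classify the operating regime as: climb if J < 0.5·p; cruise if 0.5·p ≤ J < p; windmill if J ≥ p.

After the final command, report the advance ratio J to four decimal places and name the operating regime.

J = 0.9546, regime = windmill

set_propeller: D = 1.003 m, P = 0.592 m (p = P/D = 0.590229); state ← (V=0, rpm=0)
set_airspeed(58.37): V ← 58.37 m/s
throttle_to(3207): rpm ← 3207
adjust_airspeed(-4.07): V ← 58.37 -4.07 = 54.3 m/s
adjust_throttle(-1738): rpm ← 3207 -1738 = 1469
adjust_airspeed(+11.48): V ← 54.3 +11.48 = 65.78 m/s
adjust_throttle(+983): rpm ← 1469 +983 = 2452
throttle_to(4122): rpm ← 4122
final state: V = 65.78 m/s, rpm = 4122 → n = rpm/60 = 68.700000 rev/s
J = V / (n·D) = 65.78 / (68.700000 × 1.003) = 0.954632
regime bands: climb J<0.2951 | cruise [0.2951, 0.5902) | windmill J≥0.5902
J = 0.9546 → windmill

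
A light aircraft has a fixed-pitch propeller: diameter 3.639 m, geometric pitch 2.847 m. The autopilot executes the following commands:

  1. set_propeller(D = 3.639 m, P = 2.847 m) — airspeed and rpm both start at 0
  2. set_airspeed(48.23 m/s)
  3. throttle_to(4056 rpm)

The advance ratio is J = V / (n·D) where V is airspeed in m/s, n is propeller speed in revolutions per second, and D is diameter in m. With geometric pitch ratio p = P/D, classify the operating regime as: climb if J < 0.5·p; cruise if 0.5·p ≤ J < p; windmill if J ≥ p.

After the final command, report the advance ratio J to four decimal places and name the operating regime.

J = 0.1961, regime = climb

set_propeller: D = 3.639 m, P = 2.847 m (p = P/D = 0.782358); state ← (V=0, rpm=0)
set_airspeed(48.23): V ← 48.23 m/s
throttle_to(4056): rpm ← 4056
final state: V = 48.23 m/s, rpm = 4056 → n = rpm/60 = 67.600000 rev/s
J = V / (n·D) = 48.23 / (67.600000 × 3.639) = 0.196060
regime bands: climb J<0.3912 | cruise [0.3912, 0.7824) | windmill J≥0.7824
J = 0.1961 → climb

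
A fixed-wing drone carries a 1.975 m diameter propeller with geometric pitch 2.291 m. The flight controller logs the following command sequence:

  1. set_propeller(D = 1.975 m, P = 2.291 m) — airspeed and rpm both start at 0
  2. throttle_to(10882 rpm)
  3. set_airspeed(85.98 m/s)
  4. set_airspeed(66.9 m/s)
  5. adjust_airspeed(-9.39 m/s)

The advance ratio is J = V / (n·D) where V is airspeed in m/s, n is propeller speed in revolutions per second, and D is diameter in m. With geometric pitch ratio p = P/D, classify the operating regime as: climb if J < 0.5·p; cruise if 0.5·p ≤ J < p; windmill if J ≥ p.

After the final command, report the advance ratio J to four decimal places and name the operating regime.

set_propeller: D = 1.975 m, P = 2.291 m (p = P/D = 1.160000); state ← (V=0, rpm=0)
throttle_to(10882): rpm ← 10882
set_airspeed(85.98): V ← 85.98 m/s
set_airspeed(66.9): V ← 66.9 m/s
adjust_airspeed(-9.39): V ← 66.9 -9.39 = 57.51 m/s
final state: V = 57.51 m/s, rpm = 10882 → n = rpm/60 = 181.366667 rev/s
J = V / (n·D) = 57.51 / (181.366667 × 1.975) = 0.160553
regime bands: climb J<0.5800 | cruise [0.5800, 1.1600) | windmill J≥1.1600
J = 0.1606 → climb

J = 0.1606, regime = climb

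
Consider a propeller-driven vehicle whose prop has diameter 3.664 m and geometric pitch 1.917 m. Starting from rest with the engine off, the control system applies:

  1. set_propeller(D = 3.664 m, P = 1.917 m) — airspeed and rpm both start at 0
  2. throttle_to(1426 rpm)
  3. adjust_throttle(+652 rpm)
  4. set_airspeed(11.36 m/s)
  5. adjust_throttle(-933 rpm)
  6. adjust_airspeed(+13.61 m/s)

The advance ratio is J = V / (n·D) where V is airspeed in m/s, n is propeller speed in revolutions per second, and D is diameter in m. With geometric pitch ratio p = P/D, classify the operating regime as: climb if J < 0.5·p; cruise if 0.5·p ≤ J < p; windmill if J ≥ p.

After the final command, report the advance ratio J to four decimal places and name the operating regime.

J = 0.3571, regime = cruise

set_propeller: D = 3.664 m, P = 1.917 m (p = P/D = 0.523199); state ← (V=0, rpm=0)
throttle_to(1426): rpm ← 1426
adjust_throttle(+652): rpm ← 1426 +652 = 2078
set_airspeed(11.36): V ← 11.36 m/s
adjust_throttle(-933): rpm ← 2078 -933 = 1145
adjust_airspeed(+13.61): V ← 11.36 +13.61 = 24.97 m/s
final state: V = 24.97 m/s, rpm = 1145 → n = rpm/60 = 19.083333 rev/s
J = V / (n·D) = 24.97 / (19.083333 × 3.664) = 0.357116
regime bands: climb J<0.2616 | cruise [0.2616, 0.5232) | windmill J≥0.5232
J = 0.3571 → cruise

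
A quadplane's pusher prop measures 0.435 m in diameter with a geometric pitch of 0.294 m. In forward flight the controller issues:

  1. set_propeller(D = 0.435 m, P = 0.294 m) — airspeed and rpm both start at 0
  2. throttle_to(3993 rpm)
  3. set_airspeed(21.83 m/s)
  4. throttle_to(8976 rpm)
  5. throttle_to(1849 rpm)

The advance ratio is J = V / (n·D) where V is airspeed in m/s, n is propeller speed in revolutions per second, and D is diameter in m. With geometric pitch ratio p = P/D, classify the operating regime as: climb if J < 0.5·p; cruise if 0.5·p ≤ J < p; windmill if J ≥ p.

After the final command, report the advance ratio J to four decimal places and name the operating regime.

J = 1.6285, regime = windmill

set_propeller: D = 0.435 m, P = 0.294 m (p = P/D = 0.675862); state ← (V=0, rpm=0)
throttle_to(3993): rpm ← 3993
set_airspeed(21.83): V ← 21.83 m/s
throttle_to(8976): rpm ← 8976
throttle_to(1849): rpm ← 1849
final state: V = 21.83 m/s, rpm = 1849 → n = rpm/60 = 30.816667 rev/s
J = V / (n·D) = 21.83 / (30.816667 × 0.435) = 1.628466
regime bands: climb J<0.3379 | cruise [0.3379, 0.6759) | windmill J≥0.6759
J = 1.6285 → windmill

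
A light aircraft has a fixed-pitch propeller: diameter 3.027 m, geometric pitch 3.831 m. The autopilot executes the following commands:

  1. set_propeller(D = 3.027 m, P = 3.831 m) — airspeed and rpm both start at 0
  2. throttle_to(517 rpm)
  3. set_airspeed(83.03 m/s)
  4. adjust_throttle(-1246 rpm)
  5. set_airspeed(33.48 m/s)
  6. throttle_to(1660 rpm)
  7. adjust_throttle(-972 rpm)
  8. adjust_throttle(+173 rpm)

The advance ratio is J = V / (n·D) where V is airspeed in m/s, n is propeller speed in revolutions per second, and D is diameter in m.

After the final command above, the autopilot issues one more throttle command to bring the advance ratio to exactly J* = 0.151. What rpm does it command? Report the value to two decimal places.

rpm = 4394.88

set_propeller: D = 3.027 m, P = 3.831 m (p = P/D = 1.265610); state ← (V=0, rpm=0)
throttle_to(517): rpm ← 517
set_airspeed(83.03): V ← 83.03 m/s
adjust_throttle(-1246): rpm ← 517 -1246 = -729
set_airspeed(33.48): V ← 33.48 m/s
throttle_to(1660): rpm ← 1660
adjust_throttle(-972): rpm ← 1660 -972 = 688
adjust_throttle(+173): rpm ← 688 +173 = 861
final state: V = 33.48 m/s, rpm = 861 → n = rpm/60 = 14.350000 rev/s
target J* = 0.151; solve J* = V/(n·D) for n: n = V/(J*·D) = 33.48/(0.151 × 3.027) = 73.248052 rev/s
rpm = 60·n = 4394.883138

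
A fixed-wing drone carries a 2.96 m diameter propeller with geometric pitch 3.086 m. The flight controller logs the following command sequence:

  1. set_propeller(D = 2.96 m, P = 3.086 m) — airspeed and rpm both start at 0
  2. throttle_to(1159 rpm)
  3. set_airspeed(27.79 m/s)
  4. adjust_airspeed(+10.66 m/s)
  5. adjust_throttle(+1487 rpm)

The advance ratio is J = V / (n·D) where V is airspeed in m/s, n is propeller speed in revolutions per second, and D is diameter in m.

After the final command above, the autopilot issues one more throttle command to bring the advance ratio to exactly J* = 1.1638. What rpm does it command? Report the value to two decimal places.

set_propeller: D = 2.96 m, P = 3.086 m (p = P/D = 1.042568); state ← (V=0, rpm=0)
throttle_to(1159): rpm ← 1159
set_airspeed(27.79): V ← 27.79 m/s
adjust_airspeed(+10.66): V ← 27.79 +10.66 = 38.45 m/s
adjust_throttle(+1487): rpm ← 1159 +1487 = 2646
final state: V = 38.45 m/s, rpm = 2646 → n = rpm/60 = 44.100000 rev/s
target J* = 1.1638; solve J* = V/(n·D) for n: n = V/(J*·D) = 38.45/(1.1638 × 2.96) = 11.161596 rev/s
rpm = 60·n = 669.695731

rpm = 669.70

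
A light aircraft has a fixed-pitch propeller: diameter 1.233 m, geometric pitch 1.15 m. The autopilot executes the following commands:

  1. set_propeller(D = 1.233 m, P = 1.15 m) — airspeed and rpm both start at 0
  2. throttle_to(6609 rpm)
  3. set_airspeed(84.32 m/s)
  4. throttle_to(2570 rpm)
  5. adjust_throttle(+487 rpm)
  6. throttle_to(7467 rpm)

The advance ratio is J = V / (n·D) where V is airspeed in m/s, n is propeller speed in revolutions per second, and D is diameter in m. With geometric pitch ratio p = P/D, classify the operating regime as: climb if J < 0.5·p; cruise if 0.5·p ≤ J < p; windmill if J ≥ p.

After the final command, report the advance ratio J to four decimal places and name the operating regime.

set_propeller: D = 1.233 m, P = 1.15 m (p = P/D = 0.932685); state ← (V=0, rpm=0)
throttle_to(6609): rpm ← 6609
set_airspeed(84.32): V ← 84.32 m/s
throttle_to(2570): rpm ← 2570
adjust_throttle(+487): rpm ← 2570 +487 = 3057
throttle_to(7467): rpm ← 7467
final state: V = 84.32 m/s, rpm = 7467 → n = rpm/60 = 124.450000 rev/s
J = V / (n·D) = 84.32 / (124.450000 × 1.233) = 0.549506
regime bands: climb J<0.4663 | cruise [0.4663, 0.9327) | windmill J≥0.9327
J = 0.5495 → cruise

J = 0.5495, regime = cruise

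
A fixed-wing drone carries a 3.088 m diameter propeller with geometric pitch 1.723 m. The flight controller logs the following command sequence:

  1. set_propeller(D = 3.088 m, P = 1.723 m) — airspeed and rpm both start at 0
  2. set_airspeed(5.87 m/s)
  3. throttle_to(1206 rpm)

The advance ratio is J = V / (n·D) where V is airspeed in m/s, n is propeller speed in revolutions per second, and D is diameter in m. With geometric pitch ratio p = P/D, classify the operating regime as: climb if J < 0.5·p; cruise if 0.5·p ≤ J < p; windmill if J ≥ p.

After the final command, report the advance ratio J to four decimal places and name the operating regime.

J = 0.0946, regime = climb

set_propeller: D = 3.088 m, P = 1.723 m (p = P/D = 0.557966); state ← (V=0, rpm=0)
set_airspeed(5.87): V ← 5.87 m/s
throttle_to(1206): rpm ← 1206
final state: V = 5.87 m/s, rpm = 1206 → n = rpm/60 = 20.100000 rev/s
J = V / (n·D) = 5.87 / (20.100000 × 3.088) = 0.094572
regime bands: climb J<0.2790 | cruise [0.2790, 0.5580) | windmill J≥0.5580
J = 0.0946 → climb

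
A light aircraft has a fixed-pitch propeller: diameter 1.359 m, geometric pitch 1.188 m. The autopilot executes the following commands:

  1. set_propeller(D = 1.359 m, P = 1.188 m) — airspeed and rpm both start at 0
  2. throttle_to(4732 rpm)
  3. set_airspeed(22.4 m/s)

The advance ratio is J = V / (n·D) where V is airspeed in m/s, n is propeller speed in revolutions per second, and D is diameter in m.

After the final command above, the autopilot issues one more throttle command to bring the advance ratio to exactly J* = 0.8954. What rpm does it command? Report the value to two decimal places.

set_propeller: D = 1.359 m, P = 1.188 m (p = P/D = 0.874172); state ← (V=0, rpm=0)
throttle_to(4732): rpm ← 4732
set_airspeed(22.4): V ← 22.4 m/s
final state: V = 22.4 m/s, rpm = 4732 → n = rpm/60 = 78.866667 rev/s
target J* = 0.8954; solve J* = V/(n·D) for n: n = V/(J*·D) = 22.4/(0.8954 × 1.359) = 18.408206 rev/s
rpm = 60·n = 1104.492375

rpm = 1104.49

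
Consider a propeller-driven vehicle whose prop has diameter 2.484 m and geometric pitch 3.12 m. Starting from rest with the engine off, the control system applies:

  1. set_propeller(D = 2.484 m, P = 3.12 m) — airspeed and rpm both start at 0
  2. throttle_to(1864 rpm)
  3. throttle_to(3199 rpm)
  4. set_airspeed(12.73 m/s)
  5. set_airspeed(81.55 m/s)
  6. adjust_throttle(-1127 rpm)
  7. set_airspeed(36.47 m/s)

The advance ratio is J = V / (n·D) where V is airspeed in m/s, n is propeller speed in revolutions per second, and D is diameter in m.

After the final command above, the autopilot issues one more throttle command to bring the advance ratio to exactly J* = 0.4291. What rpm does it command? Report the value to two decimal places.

rpm = 2052.94

set_propeller: D = 2.484 m, P = 3.12 m (p = P/D = 1.256039); state ← (V=0, rpm=0)
throttle_to(1864): rpm ← 1864
throttle_to(3199): rpm ← 3199
set_airspeed(12.73): V ← 12.73 m/s
set_airspeed(81.55): V ← 81.55 m/s
adjust_throttle(-1127): rpm ← 3199 -1127 = 2072
set_airspeed(36.47): V ← 36.47 m/s
final state: V = 36.47 m/s, rpm = 2072 → n = rpm/60 = 34.533333 rev/s
target J* = 0.4291; solve J* = V/(n·D) for n: n = V/(J*·D) = 36.47/(0.4291 × 2.484) = 34.215718 rev/s
rpm = 60·n = 2052.943077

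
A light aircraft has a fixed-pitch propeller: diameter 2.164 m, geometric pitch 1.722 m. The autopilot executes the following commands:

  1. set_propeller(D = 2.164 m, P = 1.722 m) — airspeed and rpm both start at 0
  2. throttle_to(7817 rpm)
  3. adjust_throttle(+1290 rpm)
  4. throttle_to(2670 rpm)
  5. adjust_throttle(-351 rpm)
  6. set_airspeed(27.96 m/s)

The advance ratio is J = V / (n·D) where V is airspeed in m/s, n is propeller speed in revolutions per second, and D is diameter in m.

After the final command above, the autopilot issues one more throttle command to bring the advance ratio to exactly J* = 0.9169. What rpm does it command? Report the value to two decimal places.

set_propeller: D = 2.164 m, P = 1.722 m (p = P/D = 0.795749); state ← (V=0, rpm=0)
throttle_to(7817): rpm ← 7817
adjust_throttle(+1290): rpm ← 7817 +1290 = 9107
throttle_to(2670): rpm ← 2670
adjust_throttle(-351): rpm ← 2670 -351 = 2319
set_airspeed(27.96): V ← 27.96 m/s
final state: V = 27.96 m/s, rpm = 2319 → n = rpm/60 = 38.650000 rev/s
target J* = 0.9169; solve J* = V/(n·D) for n: n = V/(J*·D) = 27.96/(0.9169 × 2.164) = 14.091523 rev/s
rpm = 60·n = 845.491388

rpm = 845.49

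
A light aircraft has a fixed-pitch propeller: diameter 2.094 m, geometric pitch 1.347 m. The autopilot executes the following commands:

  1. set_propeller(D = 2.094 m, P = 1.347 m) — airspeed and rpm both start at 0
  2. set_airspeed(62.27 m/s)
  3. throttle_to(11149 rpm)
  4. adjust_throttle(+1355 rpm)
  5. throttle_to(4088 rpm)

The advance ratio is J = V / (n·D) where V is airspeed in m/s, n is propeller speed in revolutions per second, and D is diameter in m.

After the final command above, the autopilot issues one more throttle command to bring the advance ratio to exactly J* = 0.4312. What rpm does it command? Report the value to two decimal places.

rpm = 4137.85

set_propeller: D = 2.094 m, P = 1.347 m (p = P/D = 0.643266); state ← (V=0, rpm=0)
set_airspeed(62.27): V ← 62.27 m/s
throttle_to(11149): rpm ← 11149
adjust_throttle(+1355): rpm ← 11149 +1355 = 12504
throttle_to(4088): rpm ← 4088
final state: V = 62.27 m/s, rpm = 4088 → n = rpm/60 = 68.133333 rev/s
target J* = 0.4312; solve J* = V/(n·D) for n: n = V/(J*·D) = 62.27/(0.4312 × 2.094) = 68.964158 rev/s
rpm = 60·n = 4137.849461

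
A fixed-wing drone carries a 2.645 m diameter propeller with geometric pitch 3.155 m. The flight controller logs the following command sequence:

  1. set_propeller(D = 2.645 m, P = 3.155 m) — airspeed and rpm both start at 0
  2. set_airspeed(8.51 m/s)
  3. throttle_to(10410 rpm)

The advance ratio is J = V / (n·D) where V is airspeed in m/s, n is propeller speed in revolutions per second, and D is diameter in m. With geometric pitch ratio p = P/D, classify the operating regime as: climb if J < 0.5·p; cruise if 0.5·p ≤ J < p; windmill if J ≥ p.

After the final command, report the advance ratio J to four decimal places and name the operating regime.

J = 0.0185, regime = climb

set_propeller: D = 2.645 m, P = 3.155 m (p = P/D = 1.192817); state ← (V=0, rpm=0)
set_airspeed(8.51): V ← 8.51 m/s
throttle_to(10410): rpm ← 10410
final state: V = 8.51 m/s, rpm = 10410 → n = rpm/60 = 173.500000 rev/s
J = V / (n·D) = 8.51 / (173.500000 × 2.645) = 0.018544
regime bands: climb J<0.5964 | cruise [0.5964, 1.1928) | windmill J≥1.1928
J = 0.0185 → climb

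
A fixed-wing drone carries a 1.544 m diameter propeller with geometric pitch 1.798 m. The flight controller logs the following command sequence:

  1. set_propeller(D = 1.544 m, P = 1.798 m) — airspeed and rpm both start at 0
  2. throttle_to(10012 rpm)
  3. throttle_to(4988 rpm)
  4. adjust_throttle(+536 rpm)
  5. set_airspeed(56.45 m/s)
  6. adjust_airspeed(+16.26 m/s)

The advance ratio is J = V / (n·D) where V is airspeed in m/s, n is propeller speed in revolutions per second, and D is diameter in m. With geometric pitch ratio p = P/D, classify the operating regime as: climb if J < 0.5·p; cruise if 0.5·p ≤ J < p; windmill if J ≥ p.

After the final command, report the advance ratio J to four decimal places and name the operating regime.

set_propeller: D = 1.544 m, P = 1.798 m (p = P/D = 1.164508); state ← (V=0, rpm=0)
throttle_to(10012): rpm ← 10012
throttle_to(4988): rpm ← 4988
adjust_throttle(+536): rpm ← 4988 +536 = 5524
set_airspeed(56.45): V ← 56.45 m/s
adjust_airspeed(+16.26): V ← 56.45 +16.26 = 72.71 m/s
final state: V = 72.71 m/s, rpm = 5524 → n = rpm/60 = 92.066667 rev/s
J = V / (n·D) = 72.71 / (92.066667 × 1.544) = 0.511499
regime bands: climb J<0.5823 | cruise [0.5823, 1.1645) | windmill J≥1.1645
J = 0.5115 → climb

J = 0.5115, regime = climb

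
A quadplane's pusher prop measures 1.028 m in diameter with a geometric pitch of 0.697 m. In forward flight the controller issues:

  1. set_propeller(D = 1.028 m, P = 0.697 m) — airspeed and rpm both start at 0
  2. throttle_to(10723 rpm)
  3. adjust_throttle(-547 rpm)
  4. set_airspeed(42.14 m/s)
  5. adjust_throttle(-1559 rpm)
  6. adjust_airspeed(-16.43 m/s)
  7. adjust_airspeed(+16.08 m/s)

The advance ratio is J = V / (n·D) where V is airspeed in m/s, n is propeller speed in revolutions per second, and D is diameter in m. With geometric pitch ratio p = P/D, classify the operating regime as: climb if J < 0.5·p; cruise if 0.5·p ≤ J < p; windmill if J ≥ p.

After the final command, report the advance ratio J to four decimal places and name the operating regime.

J = 0.2831, regime = climb

set_propeller: D = 1.028 m, P = 0.697 m (p = P/D = 0.678016); state ← (V=0, rpm=0)
throttle_to(10723): rpm ← 10723
adjust_throttle(-547): rpm ← 10723 -547 = 10176
set_airspeed(42.14): V ← 42.14 m/s
adjust_throttle(-1559): rpm ← 10176 -1559 = 8617
adjust_airspeed(-16.43): V ← 42.14 -16.43 = 25.71 m/s
adjust_airspeed(+16.08): V ← 25.71 +16.08 = 41.79 m/s
final state: V = 41.79 m/s, rpm = 8617 → n = rpm/60 = 143.616667 rev/s
J = V / (n·D) = 41.79 / (143.616667 × 1.028) = 0.283057
regime bands: climb J<0.3390 | cruise [0.3390, 0.6780) | windmill J≥0.6780
J = 0.2831 → climb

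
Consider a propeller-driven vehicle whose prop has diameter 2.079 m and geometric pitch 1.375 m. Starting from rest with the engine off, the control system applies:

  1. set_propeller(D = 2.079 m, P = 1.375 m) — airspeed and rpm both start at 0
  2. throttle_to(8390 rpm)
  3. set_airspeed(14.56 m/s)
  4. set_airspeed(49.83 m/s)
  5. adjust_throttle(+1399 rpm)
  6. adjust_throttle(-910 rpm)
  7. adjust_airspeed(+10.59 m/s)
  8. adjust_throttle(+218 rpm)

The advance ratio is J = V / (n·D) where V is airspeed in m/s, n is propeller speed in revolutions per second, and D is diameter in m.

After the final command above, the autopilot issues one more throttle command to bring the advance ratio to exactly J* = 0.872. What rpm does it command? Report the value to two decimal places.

rpm = 1999.68

set_propeller: D = 2.079 m, P = 1.375 m (p = P/D = 0.661376); state ← (V=0, rpm=0)
throttle_to(8390): rpm ← 8390
set_airspeed(14.56): V ← 14.56 m/s
set_airspeed(49.83): V ← 49.83 m/s
adjust_throttle(+1399): rpm ← 8390 +1399 = 9789
adjust_throttle(-910): rpm ← 9789 -910 = 8879
adjust_airspeed(+10.59): V ← 49.83 +10.59 = 60.42 m/s
adjust_throttle(+218): rpm ← 8879 +218 = 9097
final state: V = 60.42 m/s, rpm = 9097 → n = rpm/60 = 151.616667 rev/s
target J* = 0.872; solve J* = V/(n·D) for n: n = V/(J*·D) = 60.42/(0.872 × 2.079) = 33.328038 rev/s
rpm = 60·n = 1999.682275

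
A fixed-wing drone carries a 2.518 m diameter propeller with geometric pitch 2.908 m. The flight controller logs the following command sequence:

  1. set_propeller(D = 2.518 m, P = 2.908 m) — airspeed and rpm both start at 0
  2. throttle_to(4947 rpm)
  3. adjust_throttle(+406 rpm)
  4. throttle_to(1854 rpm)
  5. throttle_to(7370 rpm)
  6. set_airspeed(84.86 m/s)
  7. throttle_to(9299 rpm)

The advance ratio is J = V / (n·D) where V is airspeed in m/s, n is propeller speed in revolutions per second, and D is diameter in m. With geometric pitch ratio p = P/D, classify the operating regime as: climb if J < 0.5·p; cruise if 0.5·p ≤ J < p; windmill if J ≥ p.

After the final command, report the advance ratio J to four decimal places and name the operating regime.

set_propeller: D = 2.518 m, P = 2.908 m (p = P/D = 1.154885); state ← (V=0, rpm=0)
throttle_to(4947): rpm ← 4947
adjust_throttle(+406): rpm ← 4947 +406 = 5353
throttle_to(1854): rpm ← 1854
throttle_to(7370): rpm ← 7370
set_airspeed(84.86): V ← 84.86 m/s
throttle_to(9299): rpm ← 9299
final state: V = 84.86 m/s, rpm = 9299 → n = rpm/60 = 154.983333 rev/s
J = V / (n·D) = 84.86 / (154.983333 × 2.518) = 0.217451
regime bands: climb J<0.5774 | cruise [0.5774, 1.1549) | windmill J≥1.1549
J = 0.2175 → climb

J = 0.2175, regime = climb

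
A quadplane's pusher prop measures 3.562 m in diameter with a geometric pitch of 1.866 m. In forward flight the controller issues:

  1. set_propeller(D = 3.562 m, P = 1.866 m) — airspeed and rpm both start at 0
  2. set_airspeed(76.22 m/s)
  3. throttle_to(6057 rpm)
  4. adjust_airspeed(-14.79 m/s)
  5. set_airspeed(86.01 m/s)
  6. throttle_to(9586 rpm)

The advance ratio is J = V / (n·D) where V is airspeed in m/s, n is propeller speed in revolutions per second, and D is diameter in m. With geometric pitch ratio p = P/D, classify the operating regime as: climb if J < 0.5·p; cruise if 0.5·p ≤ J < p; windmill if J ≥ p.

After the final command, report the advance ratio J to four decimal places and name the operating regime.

set_propeller: D = 3.562 m, P = 1.866 m (p = P/D = 0.523863); state ← (V=0, rpm=0)
set_airspeed(76.22): V ← 76.22 m/s
throttle_to(6057): rpm ← 6057
adjust_airspeed(-14.79): V ← 76.22 -14.79 = 61.43 m/s
set_airspeed(86.01): V ← 86.01 m/s
throttle_to(9586): rpm ← 9586
final state: V = 86.01 m/s, rpm = 9586 → n = rpm/60 = 159.766667 rev/s
J = V / (n·D) = 86.01 / (159.766667 × 3.562) = 0.151136
regime bands: climb J<0.2619 | cruise [0.2619, 0.5239) | windmill J≥0.5239
J = 0.1511 → climb

J = 0.1511, regime = climb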